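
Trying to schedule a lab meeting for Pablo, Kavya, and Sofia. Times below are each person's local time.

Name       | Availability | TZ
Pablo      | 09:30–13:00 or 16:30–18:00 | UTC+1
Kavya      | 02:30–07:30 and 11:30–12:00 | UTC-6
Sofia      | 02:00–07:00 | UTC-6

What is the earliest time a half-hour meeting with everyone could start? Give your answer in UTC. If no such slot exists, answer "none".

08:30

Pablo in UTC: 08:30-12:00, 15:30-17:00 (subtract 1h to convert from UTC+1).
Kavya in UTC: 08:30-13:30, 17:30-18:00 (add 6h to convert from UTC-6).
Sofia in UTC: 08:00-13:00 (add 6h to convert from UTC-6).
Pablo ∩ Kavya: 08:30-12:00.
Pablo ∩ Kavya ∩ Sofia: 08:30-12:00.
The first common window of at least 30 minutes is 08:30-12:00, so the earliest start is 08:30.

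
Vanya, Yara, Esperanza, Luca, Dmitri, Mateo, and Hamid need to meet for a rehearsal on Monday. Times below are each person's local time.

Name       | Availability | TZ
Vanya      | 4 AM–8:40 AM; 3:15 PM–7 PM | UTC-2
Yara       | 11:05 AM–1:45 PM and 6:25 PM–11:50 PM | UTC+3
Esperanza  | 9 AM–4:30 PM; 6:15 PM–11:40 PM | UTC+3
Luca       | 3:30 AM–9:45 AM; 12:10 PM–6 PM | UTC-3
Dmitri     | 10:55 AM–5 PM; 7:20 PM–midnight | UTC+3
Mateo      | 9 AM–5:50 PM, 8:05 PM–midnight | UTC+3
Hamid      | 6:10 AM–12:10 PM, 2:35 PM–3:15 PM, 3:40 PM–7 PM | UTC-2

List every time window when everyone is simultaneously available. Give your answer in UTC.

Vanya in UTC: 06:00-10:40, 17:15-21:00 (add 2h to convert from UTC-2).
Yara in UTC: 08:05-10:45, 15:25-20:50 (subtract 3h to convert from UTC+3).
Esperanza in UTC: 06:00-13:30, 15:15-20:40 (subtract 3h to convert from UTC+3).
Luca in UTC: 06:30-12:45, 15:10-21:00 (add 3h to convert from UTC-3).
Dmitri in UTC: 07:55-14:00, 16:20-21:00 (subtract 3h to convert from UTC+3).
Mateo in UTC: 06:00-14:50, 17:05-21:00 (subtract 3h to convert from UTC+3).
Hamid in UTC: 08:10-14:10, 16:35-17:15, 17:40-21:00 (add 2h to convert from UTC-2).
Vanya ∩ Yara: 08:05-10:40, 17:15-20:50.
Vanya ∩ Yara ∩ Esperanza: 08:05-10:40, 17:15-20:40.
Vanya ∩ Yara ∩ Esperanza ∩ Luca: 08:05-10:40, 17:15-20:40.
Vanya ∩ Yara ∩ Esperanza ∩ Luca ∩ Dmitri: 08:05-10:40, 17:15-20:40.
Vanya ∩ Yara ∩ Esperanza ∩ Luca ∩ Dmitri ∩ Mateo: 08:05-10:40, 17:15-20:40.
Vanya ∩ Yara ∩ Esperanza ∩ Luca ∩ Dmitri ∩ Mateo ∩ Hamid: 08:10-10:40, 17:40-20:40.

08:10-10:40, 17:40-20:40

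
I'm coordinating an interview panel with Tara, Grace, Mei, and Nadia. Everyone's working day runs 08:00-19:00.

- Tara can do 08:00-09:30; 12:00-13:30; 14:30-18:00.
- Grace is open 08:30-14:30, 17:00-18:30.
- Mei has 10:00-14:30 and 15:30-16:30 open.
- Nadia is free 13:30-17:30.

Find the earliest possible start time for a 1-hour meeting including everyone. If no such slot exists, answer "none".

none

Tara ∩ Grace: 08:30-09:30, 12:00-13:30, 17:00-18:00.
Tara ∩ Grace ∩ Mei: 12:00-13:30.
Tara ∩ Grace ∩ Mei ∩ Nadia: ∅.
There is no time when everyone is free.
No common window is at least 60 minutes long.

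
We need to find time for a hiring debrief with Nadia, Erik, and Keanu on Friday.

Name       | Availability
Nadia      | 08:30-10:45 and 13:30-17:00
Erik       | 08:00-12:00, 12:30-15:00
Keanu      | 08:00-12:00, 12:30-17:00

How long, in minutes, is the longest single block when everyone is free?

Nadia ∩ Erik: 08:30-10:45, 13:30-15:00.
Nadia ∩ Erik ∩ Keanu: 08:30-10:45, 13:30-15:00.
So the common availability across everyone is 08:30-10:45, 13:30-15:00.
The longest is 08:30-10:45 at 135 minutes.

135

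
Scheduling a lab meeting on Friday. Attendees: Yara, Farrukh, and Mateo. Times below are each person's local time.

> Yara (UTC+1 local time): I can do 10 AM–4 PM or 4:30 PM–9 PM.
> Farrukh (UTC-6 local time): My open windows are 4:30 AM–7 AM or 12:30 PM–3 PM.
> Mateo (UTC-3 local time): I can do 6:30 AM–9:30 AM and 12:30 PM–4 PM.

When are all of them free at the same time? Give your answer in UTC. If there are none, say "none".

10:30-12:30, 18:30-19:00

Yara in UTC: 09:00-15:00, 15:30-20:00 (subtract 1h to convert from UTC+1).
Farrukh in UTC: 10:30-13:00, 18:30-21:00 (add 6h to convert from UTC-6).
Mateo in UTC: 09:30-12:30, 15:30-19:00 (add 3h to convert from UTC-3).
Yara ∩ Farrukh: 10:30-13:00, 18:30-20:00.
Yara ∩ Farrukh ∩ Mateo: 10:30-12:30, 18:30-19:00.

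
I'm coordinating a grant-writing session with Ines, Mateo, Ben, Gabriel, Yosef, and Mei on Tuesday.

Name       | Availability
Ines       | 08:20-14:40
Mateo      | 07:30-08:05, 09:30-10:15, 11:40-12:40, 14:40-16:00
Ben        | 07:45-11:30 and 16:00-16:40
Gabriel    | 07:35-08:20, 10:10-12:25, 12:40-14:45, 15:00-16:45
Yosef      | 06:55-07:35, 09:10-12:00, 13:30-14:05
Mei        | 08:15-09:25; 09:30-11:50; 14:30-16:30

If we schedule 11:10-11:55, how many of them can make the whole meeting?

3

Ines, Gabriel, and Yosef can make the full 11:10-11:55 slot — that's 3.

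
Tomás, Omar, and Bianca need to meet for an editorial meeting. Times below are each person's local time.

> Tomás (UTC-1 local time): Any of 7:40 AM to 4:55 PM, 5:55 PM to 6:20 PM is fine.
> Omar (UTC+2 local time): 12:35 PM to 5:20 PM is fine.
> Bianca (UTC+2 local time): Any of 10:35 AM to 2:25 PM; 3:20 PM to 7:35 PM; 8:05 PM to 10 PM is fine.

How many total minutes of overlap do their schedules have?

230

Tomás in UTC: 08:40-17:55, 18:55-19:20 (add 1h to convert from UTC-1).
Omar in UTC: 10:35-15:20 (subtract 2h to convert from UTC+2).
Bianca in UTC: 08:35-12:25, 13:20-17:35, 18:05-20:00 (subtract 2h to convert from UTC+2).
Tomás ∩ Omar: 10:35-15:20.
Tomás ∩ Omar ∩ Bianca: 10:35-12:25, 13:20-15:20.
Those are the intersection windows.
Summing the common windows: 110 + 120 = 230 minutes.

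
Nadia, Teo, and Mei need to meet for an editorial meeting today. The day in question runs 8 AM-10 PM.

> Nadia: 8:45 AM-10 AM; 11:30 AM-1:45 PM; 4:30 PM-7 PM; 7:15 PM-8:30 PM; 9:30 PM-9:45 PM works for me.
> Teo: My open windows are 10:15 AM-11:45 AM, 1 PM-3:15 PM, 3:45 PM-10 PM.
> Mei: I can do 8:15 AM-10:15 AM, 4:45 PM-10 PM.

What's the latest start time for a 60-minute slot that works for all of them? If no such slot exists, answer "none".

19:30

Nadia ∩ Teo: 11:30-11:45, 13:00-13:45, 16:30-19:00, 19:15-20:30, 21:30-21:45.
Nadia ∩ Teo ∩ Mei: 16:45-19:00, 19:15-20:30, 21:30-21:45.
The last common window of at least 60 minutes is 19:15-20:30; a 60-minute meeting can start as late as 19:30 and still end by 20:30.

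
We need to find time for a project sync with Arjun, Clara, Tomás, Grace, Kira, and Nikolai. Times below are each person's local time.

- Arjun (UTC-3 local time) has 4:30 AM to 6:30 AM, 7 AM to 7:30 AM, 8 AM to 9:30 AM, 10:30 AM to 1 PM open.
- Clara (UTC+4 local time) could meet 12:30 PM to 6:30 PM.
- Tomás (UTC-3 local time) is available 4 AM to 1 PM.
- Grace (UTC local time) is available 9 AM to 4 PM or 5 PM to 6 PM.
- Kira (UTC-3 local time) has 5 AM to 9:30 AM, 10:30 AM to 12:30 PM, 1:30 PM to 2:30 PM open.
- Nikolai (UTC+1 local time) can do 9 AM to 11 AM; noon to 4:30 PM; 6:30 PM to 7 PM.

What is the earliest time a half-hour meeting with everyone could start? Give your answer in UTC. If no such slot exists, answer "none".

Arjun in UTC: 07:30-09:30, 10:00-10:30, 11:00-12:30, 13:30-16:00 (add 3h to convert from UTC-3).
Clara in UTC: 08:30-14:30 (subtract 4h to convert from UTC+4).
Tomás in UTC: 07:00-16:00 (add 3h to convert from UTC-3).
Grace in UTC: 09:00-16:00, 17:00-18:00.
Kira in UTC: 08:00-12:30, 13:30-15:30, 16:30-17:30 (add 3h to convert from UTC-3).
Nikolai in UTC: 08:00-10:00, 11:00-15:30, 17:30-18:00 (subtract 1h to convert from UTC+1).
Arjun ∩ Clara: 08:30-09:30, 10:00-10:30, 11:00-12:30, 13:30-14:30.
Arjun ∩ Clara ∩ Tomás: 08:30-09:30, 10:00-10:30, 11:00-12:30, 13:30-14:30.
Arjun ∩ Clara ∩ Tomás ∩ Grace: 09:00-09:30, 10:00-10:30, 11:00-12:30, 13:30-14:30.
Arjun ∩ Clara ∩ Tomás ∩ Grace ∩ Kira: 09:00-09:30, 10:00-10:30, 11:00-12:30, 13:30-14:30.
Arjun ∩ Clara ∩ Tomás ∩ Grace ∩ Kira ∩ Nikolai: 09:00-09:30, 11:00-12:30, 13:30-14:30.
Those are the intersection windows.
The first common window of at least 30 minutes is 09:00-09:30, so the earliest start is 09:00.

09:00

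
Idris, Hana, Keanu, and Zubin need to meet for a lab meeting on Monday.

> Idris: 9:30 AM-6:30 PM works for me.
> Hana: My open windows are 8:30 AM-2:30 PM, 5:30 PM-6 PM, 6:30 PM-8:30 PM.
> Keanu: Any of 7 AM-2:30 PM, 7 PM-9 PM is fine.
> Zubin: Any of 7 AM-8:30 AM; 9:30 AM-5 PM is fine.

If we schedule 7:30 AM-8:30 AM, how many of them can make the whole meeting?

2

Keanu and Zubin can make the full 07:30-08:30 slot — that's 2.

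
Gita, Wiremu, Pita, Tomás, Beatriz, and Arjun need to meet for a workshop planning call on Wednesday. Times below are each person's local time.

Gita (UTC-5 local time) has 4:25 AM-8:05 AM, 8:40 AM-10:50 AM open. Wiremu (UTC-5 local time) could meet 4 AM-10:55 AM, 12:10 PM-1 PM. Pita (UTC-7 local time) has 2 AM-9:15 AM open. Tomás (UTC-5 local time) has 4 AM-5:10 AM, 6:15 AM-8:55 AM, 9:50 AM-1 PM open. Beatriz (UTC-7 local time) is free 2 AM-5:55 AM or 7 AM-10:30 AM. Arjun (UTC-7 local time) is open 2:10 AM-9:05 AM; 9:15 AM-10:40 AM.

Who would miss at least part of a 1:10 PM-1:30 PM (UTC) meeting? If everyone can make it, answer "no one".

Gita in UTC: 09:25-13:05, 13:40-15:50 (add 5h to convert from UTC-5).
Wiremu in UTC: 09:00-15:55, 17:10-18:00 (add 5h to convert from UTC-5).
Pita in UTC: 09:00-16:15 (add 7h to convert from UTC-7).
Tomás in UTC: 09:00-10:10, 11:15-13:55, 14:50-18:00 (add 5h to convert from UTC-5).
Beatriz in UTC: 09:00-12:55, 14:00-17:30 (add 7h to convert from UTC-7).
Arjun in UTC: 09:10-16:05, 16:15-17:40 (add 7h to convert from UTC-7).
Gita: not fully free for 13:10-13:30. Wiremu: free for 13:10-13:30. Pita: free for 13:10-13:30. Tomás: free for 13:10-13:30. Beatriz: not fully free for 13:10-13:30. Arjun: free for 13:10-13:30.

Beatriz, Gita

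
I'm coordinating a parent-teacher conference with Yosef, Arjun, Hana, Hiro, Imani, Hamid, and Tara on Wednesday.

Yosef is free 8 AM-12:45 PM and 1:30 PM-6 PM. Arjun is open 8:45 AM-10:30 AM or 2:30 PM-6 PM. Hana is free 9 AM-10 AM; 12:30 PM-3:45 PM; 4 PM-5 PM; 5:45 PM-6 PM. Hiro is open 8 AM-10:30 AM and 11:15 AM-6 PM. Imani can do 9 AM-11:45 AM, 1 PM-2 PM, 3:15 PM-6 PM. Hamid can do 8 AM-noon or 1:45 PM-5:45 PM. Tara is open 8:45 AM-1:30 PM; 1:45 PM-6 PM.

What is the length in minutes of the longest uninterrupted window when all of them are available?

Yosef ∩ Arjun: 08:45-10:30, 14:30-18:00.
Yosef ∩ Arjun ∩ Hana: 09:00-10:00, 14:30-15:45, 16:00-17:00, 17:45-18:00.
Yosef ∩ Arjun ∩ Hana ∩ Hiro: 09:00-10:00, 14:30-15:45, 16:00-17:00, 17:45-18:00.
Yosef ∩ Arjun ∩ Hana ∩ Hiro ∩ Imani: 09:00-10:00, 15:15-15:45, 16:00-17:00, 17:45-18:00.
Yosef ∩ Arjun ∩ Hana ∩ Hiro ∩ Imani ∩ Hamid: 09:00-10:00, 15:15-15:45, 16:00-17:00.
Yosef ∩ Arjun ∩ Hana ∩ Hiro ∩ Imani ∩ Hamid ∩ Tara: 09:00-10:00, 15:15-15:45, 16:00-17:00.
Those are the intersection windows.
The longest is 09:00-10:00 at 60 minutes.

60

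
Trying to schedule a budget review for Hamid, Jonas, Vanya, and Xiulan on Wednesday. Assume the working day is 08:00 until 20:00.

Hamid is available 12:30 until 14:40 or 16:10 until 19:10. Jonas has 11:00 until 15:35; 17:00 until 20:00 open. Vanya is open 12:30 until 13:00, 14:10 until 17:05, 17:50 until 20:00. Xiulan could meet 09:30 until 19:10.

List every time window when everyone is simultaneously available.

12:30-13:00, 14:10-14:40, 17:00-17:05, 17:50-19:10

Hamid ∩ Jonas: 12:30-14:40, 17:00-19:10.
Hamid ∩ Jonas ∩ Vanya: 12:30-13:00, 14:10-14:40, 17:00-17:05, 17:50-19:10.
Hamid ∩ Jonas ∩ Vanya ∩ Xiulan: 12:30-13:00, 14:10-14:40, 17:00-17:05, 17:50-19:10.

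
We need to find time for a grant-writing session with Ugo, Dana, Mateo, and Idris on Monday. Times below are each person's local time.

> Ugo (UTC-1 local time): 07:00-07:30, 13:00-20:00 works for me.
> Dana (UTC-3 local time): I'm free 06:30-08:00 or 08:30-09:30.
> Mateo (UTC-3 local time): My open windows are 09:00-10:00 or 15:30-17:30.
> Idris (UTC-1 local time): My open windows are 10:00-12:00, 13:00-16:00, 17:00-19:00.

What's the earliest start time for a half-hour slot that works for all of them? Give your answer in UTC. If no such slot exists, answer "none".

none

Ugo in UTC: 08:00-08:30, 14:00-21:00 (add 1h to convert from UTC-1).
Dana in UTC: 09:30-11:00, 11:30-12:30 (add 3h to convert from UTC-3).
Mateo in UTC: 12:00-13:00, 18:30-20:30 (add 3h to convert from UTC-3).
Idris in UTC: 11:00-13:00, 14:00-17:00, 18:00-20:00 (add 1h to convert from UTC-1).
Ugo ∩ Dana: ∅.
Ugo ∩ Dana ∩ Mateo: ∅.
Ugo ∩ Dana ∩ Mateo ∩ Idris: ∅.
There is no time when everyone is free.
No common window is at least 30 minutes long.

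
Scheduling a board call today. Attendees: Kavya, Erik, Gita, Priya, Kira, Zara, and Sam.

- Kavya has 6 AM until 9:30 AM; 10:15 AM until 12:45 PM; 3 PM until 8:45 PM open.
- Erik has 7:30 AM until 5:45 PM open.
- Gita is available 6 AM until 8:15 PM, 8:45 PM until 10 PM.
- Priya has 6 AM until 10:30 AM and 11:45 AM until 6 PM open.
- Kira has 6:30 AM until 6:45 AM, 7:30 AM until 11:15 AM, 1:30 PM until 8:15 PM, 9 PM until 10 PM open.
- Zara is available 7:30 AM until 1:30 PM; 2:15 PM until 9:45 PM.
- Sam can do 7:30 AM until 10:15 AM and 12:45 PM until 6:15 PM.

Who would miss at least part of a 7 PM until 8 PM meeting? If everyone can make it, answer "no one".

Kavya: free for 19:00-20:00. Erik: not fully free for 19:00-20:00. Gita: free for 19:00-20:00. Priya: not fully free for 19:00-20:00. Kira: free for 19:00-20:00. Zara: free for 19:00-20:00. Sam: not fully free for 19:00-20:00.

Erik, Priya, Sam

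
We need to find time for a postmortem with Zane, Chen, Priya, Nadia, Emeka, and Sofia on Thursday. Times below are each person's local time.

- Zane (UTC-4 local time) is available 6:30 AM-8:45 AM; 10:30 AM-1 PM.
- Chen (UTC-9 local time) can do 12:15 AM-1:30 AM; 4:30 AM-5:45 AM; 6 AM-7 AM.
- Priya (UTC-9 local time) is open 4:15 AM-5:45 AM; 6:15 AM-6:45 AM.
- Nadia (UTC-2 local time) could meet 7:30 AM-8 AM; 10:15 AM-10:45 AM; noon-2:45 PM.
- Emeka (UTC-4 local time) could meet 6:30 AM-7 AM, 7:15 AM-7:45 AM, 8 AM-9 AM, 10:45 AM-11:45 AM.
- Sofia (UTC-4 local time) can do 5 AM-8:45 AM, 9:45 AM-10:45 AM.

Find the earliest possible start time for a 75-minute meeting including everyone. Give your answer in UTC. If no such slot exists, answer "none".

none

Zane in UTC: 10:30-12:45, 14:30-17:00 (add 4h to convert from UTC-4).
Chen in UTC: 09:15-10:30, 13:30-14:45, 15:00-16:00 (add 9h to convert from UTC-9).
Priya in UTC: 13:15-14:45, 15:15-15:45 (add 9h to convert from UTC-9).
Nadia in UTC: 09:30-10:00, 12:15-12:45, 14:00-16:45 (add 2h to convert from UTC-2).
Emeka in UTC: 10:30-11:00, 11:15-11:45, 12:00-13:00, 14:45-15:45 (add 4h to convert from UTC-4).
Sofia in UTC: 09:00-12:45, 13:45-14:45 (add 4h to convert from UTC-4).
Zane ∩ Chen: 14:30-14:45, 15:00-16:00.
Zane ∩ Chen ∩ Priya: 14:30-14:45, 15:15-15:45.
Zane ∩ Chen ∩ Priya ∩ Nadia: 14:30-14:45, 15:15-15:45.
Zane ∩ Chen ∩ Priya ∩ Nadia ∩ Emeka: 15:15-15:45.
Zane ∩ Chen ∩ Priya ∩ Nadia ∩ Emeka ∩ Sofia: ∅.
There is no time when everyone is free.
No common window is at least 75 minutes long.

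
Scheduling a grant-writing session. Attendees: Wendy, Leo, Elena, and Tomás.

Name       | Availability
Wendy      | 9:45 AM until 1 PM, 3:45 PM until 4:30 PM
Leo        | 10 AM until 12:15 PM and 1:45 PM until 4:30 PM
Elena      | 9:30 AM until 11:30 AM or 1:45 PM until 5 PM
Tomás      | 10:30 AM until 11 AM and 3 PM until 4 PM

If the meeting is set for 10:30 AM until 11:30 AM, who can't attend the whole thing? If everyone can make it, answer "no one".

Tomás

Wendy: free for 10:30-11:30. Leo: free for 10:30-11:30. Elena: free for 10:30-11:30. Tomás: not fully free for 10:30-11:30.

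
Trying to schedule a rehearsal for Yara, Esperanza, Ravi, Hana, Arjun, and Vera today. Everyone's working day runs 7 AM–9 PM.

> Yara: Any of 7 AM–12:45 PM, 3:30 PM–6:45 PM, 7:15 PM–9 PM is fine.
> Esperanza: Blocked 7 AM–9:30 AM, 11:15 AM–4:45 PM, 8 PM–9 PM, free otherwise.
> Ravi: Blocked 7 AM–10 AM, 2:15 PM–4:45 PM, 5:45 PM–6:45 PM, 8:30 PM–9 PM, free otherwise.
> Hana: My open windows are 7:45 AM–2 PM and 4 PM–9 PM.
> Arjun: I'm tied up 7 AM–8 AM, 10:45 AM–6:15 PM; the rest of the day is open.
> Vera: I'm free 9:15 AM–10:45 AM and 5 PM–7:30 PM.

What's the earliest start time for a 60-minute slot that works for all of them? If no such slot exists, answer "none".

Yara free: 07:00-12:45, 15:30-18:45, 19:15-21:00.
Esperanza free: 09:30-11:15, 16:45-20:00 (invert busy blocks within the working day).
Ravi free: 10:00-14:15, 16:45-17:45, 18:45-20:30 (invert busy blocks within the working day).
Hana free: 07:45-14:00, 16:00-21:00.
Arjun free: 08:00-10:45, 18:15-21:00 (invert busy blocks within the working day).
Vera free: 09:15-10:45, 17:00-19:30.
Yara ∩ Esperanza: 09:30-11:15, 16:45-18:45, 19:15-20:00.
Yara ∩ Esperanza ∩ Ravi: 10:00-11:15, 16:45-17:45, 19:15-20:00.
Yara ∩ Esperanza ∩ Ravi ∩ Hana: 10:00-11:15, 16:45-17:45, 19:15-20:00.
Yara ∩ Esperanza ∩ Ravi ∩ Hana ∩ Arjun: 10:00-10:45, 19:15-20:00.
Yara ∩ Esperanza ∩ Ravi ∩ Hana ∩ Arjun ∩ Vera: 10:00-10:45, 19:15-19:30.
No common window is at least 60 minutes long.

none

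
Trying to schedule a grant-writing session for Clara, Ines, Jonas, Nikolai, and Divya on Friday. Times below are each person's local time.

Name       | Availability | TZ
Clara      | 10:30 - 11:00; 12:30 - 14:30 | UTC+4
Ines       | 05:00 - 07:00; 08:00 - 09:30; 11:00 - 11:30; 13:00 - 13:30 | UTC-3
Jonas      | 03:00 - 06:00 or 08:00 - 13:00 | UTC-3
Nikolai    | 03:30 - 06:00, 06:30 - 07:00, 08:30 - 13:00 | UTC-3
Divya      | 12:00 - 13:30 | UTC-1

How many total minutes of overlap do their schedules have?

Clara in UTC: 06:30-07:00, 08:30-10:30 (subtract 4h to convert from UTC+4).
Ines in UTC: 08:00-10:00, 11:00-12:30, 14:00-14:30, 16:00-16:30 (add 3h to convert from UTC-3).
Jonas in UTC: 06:00-09:00, 11:00-16:00 (add 3h to convert from UTC-3).
Nikolai in UTC: 06:30-09:00, 09:30-10:00, 11:30-16:00 (add 3h to convert from UTC-3).
Divya in UTC: 13:00-14:30 (add 1h to convert from UTC-1).
Clara ∩ Ines: 08:30-10:00.
Clara ∩ Ines ∩ Jonas: 08:30-09:00.
Clara ∩ Ines ∩ Jonas ∩ Nikolai: 08:30-09:00.
Clara ∩ Ines ∩ Jonas ∩ Nikolai ∩ Divya: ∅.
There is no time when everyone is free.
There is no common window, so the total is 0 minutes.

0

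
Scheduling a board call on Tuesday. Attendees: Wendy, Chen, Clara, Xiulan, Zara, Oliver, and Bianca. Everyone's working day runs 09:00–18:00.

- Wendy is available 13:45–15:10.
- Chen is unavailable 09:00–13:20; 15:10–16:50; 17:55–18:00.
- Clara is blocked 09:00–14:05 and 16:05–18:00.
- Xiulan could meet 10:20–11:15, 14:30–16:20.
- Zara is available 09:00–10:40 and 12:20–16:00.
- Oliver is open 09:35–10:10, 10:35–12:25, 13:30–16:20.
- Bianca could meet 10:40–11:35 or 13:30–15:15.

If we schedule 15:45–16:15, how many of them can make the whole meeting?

2

Wendy free: 13:45-15:10.
Chen free: 13:20-15:10, 16:50-17:55 (invert busy blocks within the working day).
Clara free: 14:05-16:05 (invert busy blocks within the working day).
Xiulan free: 10:20-11:15, 14:30-16:20.
Zara free: 09:00-10:40, 12:20-16:00.
Oliver free: 09:35-10:10, 10:35-12:25, 13:30-16:20.
Bianca free: 10:40-11:35, 13:30-15:15.
Xiulan and Oliver can make the full 15:45-16:15 slot — that's 2.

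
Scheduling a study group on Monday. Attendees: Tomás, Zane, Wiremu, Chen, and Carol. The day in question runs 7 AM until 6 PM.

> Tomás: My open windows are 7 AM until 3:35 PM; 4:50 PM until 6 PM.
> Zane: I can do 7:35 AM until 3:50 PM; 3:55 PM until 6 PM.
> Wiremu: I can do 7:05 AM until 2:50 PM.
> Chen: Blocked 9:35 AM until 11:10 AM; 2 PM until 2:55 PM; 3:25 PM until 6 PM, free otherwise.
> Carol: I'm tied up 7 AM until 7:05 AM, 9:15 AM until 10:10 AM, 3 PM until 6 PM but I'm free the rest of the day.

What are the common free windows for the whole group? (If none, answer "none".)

Tomás free: 07:00-15:35, 16:50-18:00.
Zane free: 07:35-15:50, 15:55-18:00.
Wiremu free: 07:05-14:50.
Chen free: 07:00-09:35, 11:10-14:00, 14:55-15:25 (invert busy blocks within the working day).
Carol free: 07:05-09:15, 10:10-15:00 (invert busy blocks within the working day).
Tomás ∩ Zane: 07:35-15:35, 16:50-18:00.
Tomás ∩ Zane ∩ Wiremu: 07:35-14:50.
Tomás ∩ Zane ∩ Wiremu ∩ Chen: 07:35-09:35, 11:10-14:00.
Tomás ∩ Zane ∩ Wiremu ∩ Chen ∩ Carol: 07:35-09:15, 11:10-14:00.

07:35-09:15, 11:10-14:00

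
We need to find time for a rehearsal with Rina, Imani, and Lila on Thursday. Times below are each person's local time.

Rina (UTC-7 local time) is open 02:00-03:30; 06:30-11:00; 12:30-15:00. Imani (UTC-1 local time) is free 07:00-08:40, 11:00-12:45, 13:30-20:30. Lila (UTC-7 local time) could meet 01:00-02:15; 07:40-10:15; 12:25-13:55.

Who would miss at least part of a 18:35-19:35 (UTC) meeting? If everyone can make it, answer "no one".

Rina in UTC: 09:00-10:30, 13:30-18:00, 19:30-22:00 (add 7h to convert from UTC-7).
Imani in UTC: 08:00-09:40, 12:00-13:45, 14:30-21:30 (add 1h to convert from UTC-1).
Lila in UTC: 08:00-09:15, 14:40-17:15, 19:25-20:55 (add 7h to convert from UTC-7).
Rina: not fully free for 18:35-19:35. Imani: free for 18:35-19:35. Lila: not fully free for 18:35-19:35.

Lila, Rina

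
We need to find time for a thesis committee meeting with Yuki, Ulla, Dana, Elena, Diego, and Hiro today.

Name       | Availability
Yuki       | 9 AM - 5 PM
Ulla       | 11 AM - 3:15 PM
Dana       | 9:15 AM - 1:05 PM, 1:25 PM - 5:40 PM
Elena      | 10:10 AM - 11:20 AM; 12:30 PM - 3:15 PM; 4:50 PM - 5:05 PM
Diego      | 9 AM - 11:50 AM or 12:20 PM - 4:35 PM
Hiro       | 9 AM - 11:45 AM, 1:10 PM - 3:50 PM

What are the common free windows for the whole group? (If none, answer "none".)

11:00-11:20, 13:25-15:15

Yuki ∩ Ulla: 11:00-15:15.
Yuki ∩ Ulla ∩ Dana: 11:00-13:05, 13:25-15:15.
Yuki ∩ Ulla ∩ Dana ∩ Elena: 11:00-11:20, 12:30-13:05, 13:25-15:15.
Yuki ∩ Ulla ∩ Dana ∩ Elena ∩ Diego: 11:00-11:20, 12:30-13:05, 13:25-15:15.
Yuki ∩ Ulla ∩ Dana ∩ Elena ∩ Diego ∩ Hiro: 11:00-11:20, 13:25-15:15.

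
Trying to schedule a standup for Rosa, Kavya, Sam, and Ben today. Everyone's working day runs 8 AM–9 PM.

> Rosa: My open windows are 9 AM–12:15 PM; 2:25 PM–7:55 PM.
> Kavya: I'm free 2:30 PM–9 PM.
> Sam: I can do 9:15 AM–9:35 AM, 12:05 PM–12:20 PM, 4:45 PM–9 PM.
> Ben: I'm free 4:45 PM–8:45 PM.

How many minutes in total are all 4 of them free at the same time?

190

Rosa ∩ Kavya: 14:30-19:55.
Rosa ∩ Kavya ∩ Sam: 16:45-19:55.
Rosa ∩ Kavya ∩ Sam ∩ Ben: 16:45-19:55.
That's a single block of 190 minutes.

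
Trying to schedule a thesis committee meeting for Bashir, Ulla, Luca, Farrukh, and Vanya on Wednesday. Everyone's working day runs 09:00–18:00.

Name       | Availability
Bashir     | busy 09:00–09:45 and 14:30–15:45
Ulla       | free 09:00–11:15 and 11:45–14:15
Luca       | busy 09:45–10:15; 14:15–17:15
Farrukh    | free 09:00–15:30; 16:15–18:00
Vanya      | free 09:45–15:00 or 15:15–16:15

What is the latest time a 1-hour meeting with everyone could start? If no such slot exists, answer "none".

13:15

Bashir free: 09:45-14:30, 15:45-18:00 (invert busy blocks within the working day).
Ulla free: 09:00-11:15, 11:45-14:15.
Luca free: 09:00-09:45, 10:15-14:15, 17:15-18:00 (invert busy blocks within the working day).
Farrukh free: 09:00-15:30, 16:15-18:00.
Vanya free: 09:45-15:00, 15:15-16:15.
Bashir ∩ Ulla: 09:45-11:15, 11:45-14:15.
Bashir ∩ Ulla ∩ Luca: 10:15-11:15, 11:45-14:15.
Bashir ∩ Ulla ∩ Luca ∩ Farrukh: 10:15-11:15, 11:45-14:15.
Bashir ∩ Ulla ∩ Luca ∩ Farrukh ∩ Vanya: 10:15-11:15, 11:45-14:15.
The last common window of at least 60 minutes is 11:45-14:15; a 60-minute meeting can start as late as 13:15 and still end by 14:15.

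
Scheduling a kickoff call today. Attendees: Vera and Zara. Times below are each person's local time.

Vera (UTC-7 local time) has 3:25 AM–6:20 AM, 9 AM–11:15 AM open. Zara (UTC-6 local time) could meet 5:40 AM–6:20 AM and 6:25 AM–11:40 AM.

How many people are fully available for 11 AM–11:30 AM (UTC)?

1

Vera in UTC: 10:25-13:20, 16:00-18:15 (add 7h to convert from UTC-7).
Zara in UTC: 11:40-12:20, 12:25-17:40 (add 6h to convert from UTC-6).
Vera can make the full 11:00-11:30 slot — that's 1.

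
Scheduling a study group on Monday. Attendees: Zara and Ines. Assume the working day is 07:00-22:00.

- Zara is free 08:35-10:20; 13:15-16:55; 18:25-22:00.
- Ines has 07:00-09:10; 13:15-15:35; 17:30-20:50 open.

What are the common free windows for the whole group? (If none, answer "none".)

08:35-09:10, 13:15-15:35, 18:25-20:50

Zara ∩ Ines: 08:35-09:10, 13:15-15:35, 18:25-20:50.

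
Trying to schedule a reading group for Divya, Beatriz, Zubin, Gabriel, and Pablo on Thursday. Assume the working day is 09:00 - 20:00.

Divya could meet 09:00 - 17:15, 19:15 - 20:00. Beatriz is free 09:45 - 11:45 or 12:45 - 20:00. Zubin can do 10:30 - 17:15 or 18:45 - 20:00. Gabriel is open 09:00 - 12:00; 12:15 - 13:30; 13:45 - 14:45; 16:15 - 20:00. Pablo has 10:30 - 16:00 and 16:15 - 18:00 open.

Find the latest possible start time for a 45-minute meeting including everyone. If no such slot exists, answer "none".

Divya ∩ Beatriz: 09:45-11:45, 12:45-17:15, 19:15-20:00.
Divya ∩ Beatriz ∩ Zubin: 10:30-11:45, 12:45-17:15, 19:15-20:00.
Divya ∩ Beatriz ∩ Zubin ∩ Gabriel: 10:30-11:45, 12:45-13:30, 13:45-14:45, 16:15-17:15, 19:15-20:00.
Divya ∩ Beatriz ∩ Zubin ∩ Gabriel ∩ Pablo: 10:30-11:45, 12:45-13:30, 13:45-14:45, 16:15-17:15.
The last common window of at least 45 minutes is 16:15-17:15; a 45-minute meeting can start as late as 16:30 and still end by 17:15.

16:30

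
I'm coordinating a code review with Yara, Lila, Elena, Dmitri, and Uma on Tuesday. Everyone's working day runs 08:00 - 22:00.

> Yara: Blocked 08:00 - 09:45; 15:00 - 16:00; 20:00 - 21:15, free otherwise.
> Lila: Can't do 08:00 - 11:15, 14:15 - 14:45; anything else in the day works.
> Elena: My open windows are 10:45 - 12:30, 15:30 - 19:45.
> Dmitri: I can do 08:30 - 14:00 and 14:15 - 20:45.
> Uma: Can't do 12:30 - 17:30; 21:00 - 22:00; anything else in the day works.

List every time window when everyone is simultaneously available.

Yara free: 09:45-15:00, 16:00-20:00, 21:15-22:00 (invert busy blocks within the working day).
Lila free: 11:15-14:15, 14:45-22:00 (invert busy blocks within the working day).
Elena free: 10:45-12:30, 15:30-19:45.
Dmitri free: 08:30-14:00, 14:15-20:45.
Uma free: 08:00-12:30, 17:30-21:00 (invert busy blocks within the working day).
Yara ∩ Lila: 11:15-14:15, 14:45-15:00, 16:00-20:00, 21:15-22:00.
Yara ∩ Lila ∩ Elena: 11:15-12:30, 16:00-19:45.
Yara ∩ Lila ∩ Elena ∩ Dmitri: 11:15-12:30, 16:00-19:45.
Yara ∩ Lila ∩ Elena ∩ Dmitri ∩ Uma: 11:15-12:30, 17:30-19:45.

11:15-12:30, 17:30-19:45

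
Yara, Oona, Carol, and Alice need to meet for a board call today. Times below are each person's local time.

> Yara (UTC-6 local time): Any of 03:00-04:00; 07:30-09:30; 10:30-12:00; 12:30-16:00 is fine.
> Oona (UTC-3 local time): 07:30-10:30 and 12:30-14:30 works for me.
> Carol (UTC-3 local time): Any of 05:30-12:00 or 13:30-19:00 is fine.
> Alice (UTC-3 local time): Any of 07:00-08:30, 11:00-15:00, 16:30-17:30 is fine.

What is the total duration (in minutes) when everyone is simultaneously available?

Yara in UTC: 09:00-10:00, 13:30-15:30, 16:30-18:00, 18:30-22:00 (add 6h to convert from UTC-6).
Oona in UTC: 10:30-13:30, 15:30-17:30 (add 3h to convert from UTC-3).
Carol in UTC: 08:30-15:00, 16:30-22:00 (add 3h to convert from UTC-3).
Alice in UTC: 10:00-11:30, 14:00-18:00, 19:30-20:30 (add 3h to convert from UTC-3).
Yara ∩ Oona: 16:30-17:30.
Yara ∩ Oona ∩ Carol: 16:30-17:30.
Yara ∩ Oona ∩ Carol ∩ Alice: 16:30-17:30.
That's a single block of 60 minutes.

60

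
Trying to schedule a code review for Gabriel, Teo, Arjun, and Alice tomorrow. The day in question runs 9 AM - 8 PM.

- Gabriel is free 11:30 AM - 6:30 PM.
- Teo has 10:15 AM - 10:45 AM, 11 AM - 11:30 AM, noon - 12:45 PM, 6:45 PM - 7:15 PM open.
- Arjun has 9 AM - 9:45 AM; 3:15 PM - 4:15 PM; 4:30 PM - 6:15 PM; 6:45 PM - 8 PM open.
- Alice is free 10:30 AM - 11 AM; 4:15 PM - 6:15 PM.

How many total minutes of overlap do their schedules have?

0

Gabriel ∩ Teo: 12:00-12:45.
Gabriel ∩ Teo ∩ Arjun: ∅.
Gabriel ∩ Teo ∩ Arjun ∩ Alice: ∅.
There is no time when everyone is free.
There is no common window, so the total is 0 minutes.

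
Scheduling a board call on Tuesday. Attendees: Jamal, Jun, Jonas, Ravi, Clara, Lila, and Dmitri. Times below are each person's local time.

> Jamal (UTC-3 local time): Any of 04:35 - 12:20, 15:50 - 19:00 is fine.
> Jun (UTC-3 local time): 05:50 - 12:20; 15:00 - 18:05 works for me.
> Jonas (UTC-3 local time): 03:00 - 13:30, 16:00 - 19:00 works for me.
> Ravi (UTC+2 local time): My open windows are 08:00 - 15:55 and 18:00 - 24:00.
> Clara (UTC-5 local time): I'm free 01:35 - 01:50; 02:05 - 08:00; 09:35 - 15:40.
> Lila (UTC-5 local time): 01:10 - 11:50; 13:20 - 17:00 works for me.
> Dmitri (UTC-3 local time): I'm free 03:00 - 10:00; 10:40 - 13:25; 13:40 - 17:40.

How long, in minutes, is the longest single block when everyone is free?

Jamal in UTC: 07:35-15:20, 18:50-22:00 (add 3h to convert from UTC-3).
Jun in UTC: 08:50-15:20, 18:00-21:05 (add 3h to convert from UTC-3).
Jonas in UTC: 06:00-16:30, 19:00-22:00 (add 3h to convert from UTC-3).
Ravi in UTC: 06:00-13:55, 16:00-22:00 (subtract 2h to convert from UTC+2).
Clara in UTC: 06:35-06:50, 07:05-13:00, 14:35-20:40 (add 5h to convert from UTC-5).
Lila in UTC: 06:10-16:50, 18:20-22:00 (add 5h to convert from UTC-5).
Dmitri in UTC: 06:00-13:00, 13:40-16:25, 16:40-20:40 (add 3h to convert from UTC-3).
Jamal ∩ Jun: 08:50-15:20, 18:50-21:05.
Jamal ∩ Jun ∩ Jonas: 08:50-15:20, 19:00-21:05.
Jamal ∩ Jun ∩ Jonas ∩ Ravi: 08:50-13:55, 19:00-21:05.
Jamal ∩ Jun ∩ Jonas ∩ Ravi ∩ Clara: 08:50-13:00, 19:00-20:40.
Jamal ∩ Jun ∩ Jonas ∩ Ravi ∩ Clara ∩ Lila: 08:50-13:00, 19:00-20:40.
Jamal ∩ Jun ∩ Jonas ∩ Ravi ∩ Clara ∩ Lila ∩ Dmitri: 08:50-13:00, 19:00-20:40.
The longest is 08:50-13:00 at 250 minutes.

250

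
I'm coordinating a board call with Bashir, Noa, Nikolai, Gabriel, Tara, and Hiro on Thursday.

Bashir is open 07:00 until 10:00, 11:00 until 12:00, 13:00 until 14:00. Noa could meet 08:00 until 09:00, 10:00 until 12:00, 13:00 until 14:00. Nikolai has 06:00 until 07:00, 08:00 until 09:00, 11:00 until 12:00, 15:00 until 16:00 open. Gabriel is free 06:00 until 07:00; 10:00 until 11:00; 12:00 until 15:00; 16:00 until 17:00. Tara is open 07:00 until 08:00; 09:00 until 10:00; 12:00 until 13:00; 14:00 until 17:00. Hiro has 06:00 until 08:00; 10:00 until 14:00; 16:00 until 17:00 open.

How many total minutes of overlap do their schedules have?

Bashir ∩ Noa: 08:00-09:00, 11:00-12:00, 13:00-14:00.
Bashir ∩ Noa ∩ Nikolai: 08:00-09:00, 11:00-12:00.
Bashir ∩ Noa ∩ Nikolai ∩ Gabriel: ∅.
Bashir ∩ Noa ∩ Nikolai ∩ Gabriel ∩ Tara: ∅.
Bashir ∩ Noa ∩ Nikolai ∩ Gabriel ∩ Tara ∩ Hiro: ∅.
There is no time when everyone is free.
There is no common window, so the total is 0 minutes.

0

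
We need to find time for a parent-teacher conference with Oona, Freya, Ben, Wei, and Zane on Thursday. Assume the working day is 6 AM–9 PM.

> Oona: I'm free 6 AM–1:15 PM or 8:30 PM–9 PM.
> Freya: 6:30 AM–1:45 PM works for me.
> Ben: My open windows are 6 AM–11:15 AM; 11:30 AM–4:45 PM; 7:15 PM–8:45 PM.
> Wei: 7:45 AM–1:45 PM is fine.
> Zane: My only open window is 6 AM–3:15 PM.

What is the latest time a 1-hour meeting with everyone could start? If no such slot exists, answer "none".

Oona ∩ Freya: 06:30-13:15.
Oona ∩ Freya ∩ Ben: 06:30-11:15, 11:30-13:15.
Oona ∩ Freya ∩ Ben ∩ Wei: 07:45-11:15, 11:30-13:15.
Oona ∩ Freya ∩ Ben ∩ Wei ∩ Zane: 07:45-11:15, 11:30-13:15.
The last common window of at least 60 minutes is 11:30-13:15; a 60-minute meeting can start as late as 12:15 and still end by 13:15.

12:15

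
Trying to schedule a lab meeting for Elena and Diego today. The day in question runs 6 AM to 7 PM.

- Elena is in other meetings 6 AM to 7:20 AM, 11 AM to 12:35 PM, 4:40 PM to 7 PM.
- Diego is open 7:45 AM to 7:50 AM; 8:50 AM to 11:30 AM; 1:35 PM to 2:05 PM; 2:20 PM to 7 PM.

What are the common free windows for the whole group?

07:45-07:50, 08:50-11:00, 13:35-14:05, 14:20-16:40

Elena free: 07:20-11:00, 12:35-16:40 (invert busy blocks within the working day).
Diego free: 07:45-07:50, 08:50-11:30, 13:35-14:05, 14:20-19:00.
Elena ∩ Diego: 07:45-07:50, 08:50-11:00, 13:35-14:05, 14:20-16:40.
Those are the intersection windows.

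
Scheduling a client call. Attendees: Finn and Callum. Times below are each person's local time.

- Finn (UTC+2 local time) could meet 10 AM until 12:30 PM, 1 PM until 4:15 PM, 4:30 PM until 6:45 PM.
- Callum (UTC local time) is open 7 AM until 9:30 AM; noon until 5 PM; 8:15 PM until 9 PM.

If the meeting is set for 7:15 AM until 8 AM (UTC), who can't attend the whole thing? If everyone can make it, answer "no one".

Finn in UTC: 08:00-10:30, 11:00-14:15, 14:30-16:45 (subtract 2h to convert from UTC+2).
Callum in UTC: 07:00-09:30, 12:00-17:00, 20:15-21:00.
Finn: not fully free for 07:15-08:00. Callum: free for 07:15-08:00.

Finn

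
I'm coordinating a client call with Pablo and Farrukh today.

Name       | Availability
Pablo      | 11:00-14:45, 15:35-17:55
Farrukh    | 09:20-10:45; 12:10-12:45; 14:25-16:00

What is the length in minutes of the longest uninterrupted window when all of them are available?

35

Pablo ∩ Farrukh: 12:10-12:45, 14:25-14:45, 15:35-16:00.
The longest is 12:10-12:45 at 35 minutes.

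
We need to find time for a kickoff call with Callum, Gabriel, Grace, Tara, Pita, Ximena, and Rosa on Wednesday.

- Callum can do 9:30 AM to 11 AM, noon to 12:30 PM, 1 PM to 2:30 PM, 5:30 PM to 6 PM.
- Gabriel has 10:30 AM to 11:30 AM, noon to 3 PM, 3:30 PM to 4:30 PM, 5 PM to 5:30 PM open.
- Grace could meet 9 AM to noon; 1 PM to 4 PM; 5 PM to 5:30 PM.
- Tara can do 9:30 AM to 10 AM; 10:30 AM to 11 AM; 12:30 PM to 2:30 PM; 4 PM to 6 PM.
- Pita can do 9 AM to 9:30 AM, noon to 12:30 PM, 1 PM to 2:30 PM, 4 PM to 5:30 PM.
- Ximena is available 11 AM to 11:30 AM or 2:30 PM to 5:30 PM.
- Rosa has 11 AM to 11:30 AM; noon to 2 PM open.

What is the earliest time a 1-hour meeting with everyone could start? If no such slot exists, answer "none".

none

Callum ∩ Gabriel: 10:30-11:00, 12:00-12:30, 13:00-14:30.
Callum ∩ Gabriel ∩ Grace: 10:30-11:00, 13:00-14:30.
Callum ∩ Gabriel ∩ Grace ∩ Tara: 10:30-11:00, 13:00-14:30.
Callum ∩ Gabriel ∩ Grace ∩ Tara ∩ Pita: 13:00-14:30.
Callum ∩ Gabriel ∩ Grace ∩ Tara ∩ Pita ∩ Ximena: ∅.
Callum ∩ Gabriel ∩ Grace ∩ Tara ∩ Pita ∩ Ximena ∩ Rosa: ∅.
There is no time when everyone is free.
No common window is at least 60 minutes long.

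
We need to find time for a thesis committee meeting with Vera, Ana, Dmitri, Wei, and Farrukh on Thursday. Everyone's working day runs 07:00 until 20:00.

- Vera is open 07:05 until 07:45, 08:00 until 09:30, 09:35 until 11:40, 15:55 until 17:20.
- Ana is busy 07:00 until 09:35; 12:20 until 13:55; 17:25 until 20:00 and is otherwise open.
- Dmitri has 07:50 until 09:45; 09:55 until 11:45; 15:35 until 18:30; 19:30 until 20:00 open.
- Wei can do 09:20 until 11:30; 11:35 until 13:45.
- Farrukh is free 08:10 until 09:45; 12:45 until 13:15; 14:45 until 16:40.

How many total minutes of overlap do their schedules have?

10

Vera free: 07:05-07:45, 08:00-09:30, 09:35-11:40, 15:55-17:20.
Ana free: 09:35-12:20, 13:55-17:25 (invert busy blocks within the working day).
Dmitri free: 07:50-09:45, 09:55-11:45, 15:35-18:30, 19:30-20:00.
Wei free: 09:20-11:30, 11:35-13:45.
Farrukh free: 08:10-09:45, 12:45-13:15, 14:45-16:40.
Vera ∩ Ana: 09:35-11:40, 15:55-17:20.
Vera ∩ Ana ∩ Dmitri: 09:35-09:45, 09:55-11:40, 15:55-17:20.
Vera ∩ Ana ∩ Dmitri ∩ Wei: 09:35-09:45, 09:55-11:30, 11:35-11:40.
Vera ∩ Ana ∩ Dmitri ∩ Wei ∩ Farrukh: 09:35-09:45.
That's a single block of 10 minutes.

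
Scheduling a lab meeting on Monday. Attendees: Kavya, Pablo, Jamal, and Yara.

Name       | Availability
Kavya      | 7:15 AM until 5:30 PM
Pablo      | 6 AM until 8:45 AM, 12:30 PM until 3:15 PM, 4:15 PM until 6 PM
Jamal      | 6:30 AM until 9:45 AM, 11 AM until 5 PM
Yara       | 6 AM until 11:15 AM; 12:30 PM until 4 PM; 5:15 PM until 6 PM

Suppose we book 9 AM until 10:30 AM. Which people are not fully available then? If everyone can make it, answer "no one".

Kavya: free for 09:00-10:30. Pablo: not fully free for 09:00-10:30. Jamal: not fully free for 09:00-10:30. Yara: free for 09:00-10:30.

Jamal, Pablo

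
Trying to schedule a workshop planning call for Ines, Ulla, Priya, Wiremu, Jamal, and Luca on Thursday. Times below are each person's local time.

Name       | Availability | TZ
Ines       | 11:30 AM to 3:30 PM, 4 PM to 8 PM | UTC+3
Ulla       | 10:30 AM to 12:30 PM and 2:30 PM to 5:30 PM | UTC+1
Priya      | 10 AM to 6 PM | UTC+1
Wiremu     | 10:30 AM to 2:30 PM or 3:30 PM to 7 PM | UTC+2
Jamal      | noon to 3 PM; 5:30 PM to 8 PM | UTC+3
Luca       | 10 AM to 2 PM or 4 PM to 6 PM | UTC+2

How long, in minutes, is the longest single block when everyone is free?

Ines in UTC: 08:30-12:30, 13:00-17:00 (subtract 3h to convert from UTC+3).
Ulla in UTC: 09:30-11:30, 13:30-16:30 (subtract 1h to convert from UTC+1).
Priya in UTC: 09:00-17:00 (subtract 1h to convert from UTC+1).
Wiremu in UTC: 08:30-12:30, 13:30-17:00 (subtract 2h to convert from UTC+2).
Jamal in UTC: 09:00-12:00, 14:30-17:00 (subtract 3h to convert from UTC+3).
Luca in UTC: 08:00-12:00, 14:00-16:00 (subtract 2h to convert from UTC+2).
Ines ∩ Ulla: 09:30-11:30, 13:30-16:30.
Ines ∩ Ulla ∩ Priya: 09:30-11:30, 13:30-16:30.
Ines ∩ Ulla ∩ Priya ∩ Wiremu: 09:30-11:30, 13:30-16:30.
Ines ∩ Ulla ∩ Priya ∩ Wiremu ∩ Jamal: 09:30-11:30, 14:30-16:30.
Ines ∩ Ulla ∩ Priya ∩ Wiremu ∩ Jamal ∩ Luca: 09:30-11:30, 14:30-16:00.
The longest is 09:30-11:30 at 120 minutes.

120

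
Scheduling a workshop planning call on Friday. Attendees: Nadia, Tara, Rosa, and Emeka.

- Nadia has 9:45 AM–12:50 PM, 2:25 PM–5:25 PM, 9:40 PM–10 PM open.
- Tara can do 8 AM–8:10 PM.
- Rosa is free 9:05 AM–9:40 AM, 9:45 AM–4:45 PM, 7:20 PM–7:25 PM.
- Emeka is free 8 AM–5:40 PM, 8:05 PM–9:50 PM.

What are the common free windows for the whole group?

09:45-12:50, 14:25-16:45

Nadia ∩ Tara: 09:45-12:50, 14:25-17:25.
Nadia ∩ Tara ∩ Rosa: 09:45-12:50, 14:25-16:45.
Nadia ∩ Tara ∩ Rosa ∩ Emeka: 09:45-12:50, 14:25-16:45.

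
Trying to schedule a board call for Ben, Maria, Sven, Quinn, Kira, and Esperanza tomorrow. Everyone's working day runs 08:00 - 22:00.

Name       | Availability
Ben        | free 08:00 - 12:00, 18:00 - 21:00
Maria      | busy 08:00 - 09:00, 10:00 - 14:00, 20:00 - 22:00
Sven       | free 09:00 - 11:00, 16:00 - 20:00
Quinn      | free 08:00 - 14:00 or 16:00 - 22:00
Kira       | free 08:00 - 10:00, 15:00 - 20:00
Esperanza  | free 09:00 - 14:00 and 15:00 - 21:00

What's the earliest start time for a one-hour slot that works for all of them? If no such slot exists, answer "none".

09:00

Ben free: 08:00-12:00, 18:00-21:00.
Maria free: 09:00-10:00, 14:00-20:00 (invert busy blocks within the working day).
Sven free: 09:00-11:00, 16:00-20:00.
Quinn free: 08:00-14:00, 16:00-22:00.
Kira free: 08:00-10:00, 15:00-20:00.
Esperanza free: 09:00-14:00, 15:00-21:00.
Ben ∩ Maria: 09:00-10:00, 18:00-20:00.
Ben ∩ Maria ∩ Sven: 09:00-10:00, 18:00-20:00.
Ben ∩ Maria ∩ Sven ∩ Quinn: 09:00-10:00, 18:00-20:00.
Ben ∩ Maria ∩ Sven ∩ Quinn ∩ Kira: 09:00-10:00, 18:00-20:00.
Ben ∩ Maria ∩ Sven ∩ Quinn ∩ Kira ∩ Esperanza: 09:00-10:00, 18:00-20:00.
The first common window of at least 60 minutes is 09:00-10:00, so the earliest start is 09:00.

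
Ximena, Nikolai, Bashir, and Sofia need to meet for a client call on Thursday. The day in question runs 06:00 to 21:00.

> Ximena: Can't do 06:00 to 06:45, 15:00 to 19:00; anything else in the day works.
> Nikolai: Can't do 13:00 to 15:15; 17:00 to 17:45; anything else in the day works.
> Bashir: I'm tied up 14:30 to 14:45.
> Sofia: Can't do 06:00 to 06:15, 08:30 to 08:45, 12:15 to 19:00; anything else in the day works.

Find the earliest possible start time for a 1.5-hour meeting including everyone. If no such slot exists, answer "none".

06:45

Ximena free: 06:45-15:00, 19:00-21:00 (invert busy blocks within the working day).
Nikolai free: 06:00-13:00, 15:15-17:00, 17:45-21:00 (invert busy blocks within the working day).
Bashir free: 06:00-14:30, 14:45-21:00 (invert busy blocks within the working day).
Sofia free: 06:15-08:30, 08:45-12:15, 19:00-21:00 (invert busy blocks within the working day).
Ximena ∩ Nikolai: 06:45-13:00, 19:00-21:00.
Ximena ∩ Nikolai ∩ Bashir: 06:45-13:00, 19:00-21:00.
Ximena ∩ Nikolai ∩ Bashir ∩ Sofia: 06:45-08:30, 08:45-12:15, 19:00-21:00.
The first common window of at least 90 minutes is 06:45-08:30, so the earliest start is 06:45.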